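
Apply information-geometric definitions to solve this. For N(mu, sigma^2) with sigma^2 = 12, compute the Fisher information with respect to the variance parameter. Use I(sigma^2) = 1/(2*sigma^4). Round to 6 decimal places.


Fisher information for variance: I(sigma^2) = 1/(2*sigma^4).
sigma^2 = 12, so sigma^4 = 144.
I = 1/(2*144) = 1/288 = 0.003472

0.003472


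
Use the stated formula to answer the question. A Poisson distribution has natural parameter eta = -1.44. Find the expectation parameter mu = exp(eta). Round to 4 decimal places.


Expectation parameter for Poisson exponential family:
mu = exp(eta).
eta = -1.44.
mu = exp(-1.44) = 0.2369

0.2369


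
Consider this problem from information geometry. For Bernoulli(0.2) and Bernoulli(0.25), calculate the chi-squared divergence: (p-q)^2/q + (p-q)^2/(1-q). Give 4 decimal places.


Chi-squared divergence between Bernoulli distributions:
chi^2 = (p-q)^2/q + (p-q)^2/(1-q).
p = 0.2, q = 0.25, p-q = -0.05.
(p-q)^2 = 0.0025.
term1 = 0.0025/0.25 = 0.01.
term2 = 0.0025/0.75 = 0.003333.
chi^2 = 0.01 + 0.003333 = 0.0133

0.0133


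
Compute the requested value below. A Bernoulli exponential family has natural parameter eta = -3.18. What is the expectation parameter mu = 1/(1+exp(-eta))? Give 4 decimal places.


Dual coordinate (expectation parameter) for Bernoulli:
mu = 1/(1+exp(-eta)).
eta = -3.18.
exp(-eta) = exp(3.18) = 24.046754.
mu = 1/(1+24.046754) = 0.0399

0.0399


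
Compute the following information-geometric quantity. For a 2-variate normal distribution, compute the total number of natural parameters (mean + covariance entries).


Exponential family dimension calculation:
For 2-dim MVN: mean has 2 params, covariance has 2*3/2 = 3 unique entries.
Total dim = 2 + 3 = 5.

5


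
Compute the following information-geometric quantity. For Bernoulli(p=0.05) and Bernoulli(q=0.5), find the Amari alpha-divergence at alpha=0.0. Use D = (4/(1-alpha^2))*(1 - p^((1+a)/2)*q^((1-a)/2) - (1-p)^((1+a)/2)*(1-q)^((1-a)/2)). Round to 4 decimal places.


Amari alpha-divergence:
D = (4/(1-alpha^2))*(1 - p^((1+a)/2)*q^((1-a)/2) - (1-p)^((1+a)/2)*(1-q)^((1-a)/2)).
alpha = 0.0, p = 0.05, q = 0.5.
e1 = (1+alpha)/2 = 0.5, e2 = (1-alpha)/2 = 0.5.
t1 = p^e1 * q^e2 = 0.05^0.5 * 0.5^0.5 = 0.158114.
t2 = (1-p)^e1 * (1-q)^e2 = 0.95^0.5 * 0.5^0.5 = 0.689202.
4/(1-alpha^2) = 4.0.
D = 4.0*(1 - 0.158114 - 0.689202) = 0.6107

0.6107


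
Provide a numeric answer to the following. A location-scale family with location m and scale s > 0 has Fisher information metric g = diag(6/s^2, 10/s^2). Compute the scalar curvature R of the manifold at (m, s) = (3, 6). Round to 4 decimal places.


The metric has the form g = (A dm^2 + B ds^2)/s^2 with A = 6, B = 10.
Substitute u = sqrt(A/B)*m: g = B*(du^2 + ds^2)/s^2, i.e. B times the
Poincare upper half-plane metric, which has constant Gaussian curvature -1.
Scaling a 2D metric by a constant c divides the Gaussian curvature by c,
so K = -1/B = -1/(10) = -0.1000 everywhere (the point (m, s) = (3, 6) is irrelevant:
the curvature is constant).
Scalar curvature in dimension 2: R = 2K = -2/(10) = -0.2000.

-0.2000


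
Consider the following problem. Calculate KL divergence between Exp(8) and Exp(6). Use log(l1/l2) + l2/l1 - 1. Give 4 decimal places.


KL divergence for exponential family:
KL = log(l1/l2) + l2/l1 - 1.
log(8/6) = 0.287682.
6/8 = 0.75.
KL = 0.287682 + 0.75 - 1 = 0.0377

0.0377


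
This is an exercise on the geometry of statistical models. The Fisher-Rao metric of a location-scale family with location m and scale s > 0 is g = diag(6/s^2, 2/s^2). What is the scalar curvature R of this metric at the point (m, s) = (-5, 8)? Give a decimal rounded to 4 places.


The metric has the form g = (A dm^2 + B ds^2)/s^2 with A = 6, B = 2.
Substitute u = sqrt(A/B)*m: g = B*(du^2 + ds^2)/s^2, i.e. B times the
Poincare upper half-plane metric, which has constant Gaussian curvature -1.
Scaling a 2D metric by a constant c divides the Gaussian curvature by c,
so K = -1/B = -1/(2) = -0.5000 everywhere (the point (m, s) = (-5, 8) is irrelevant:
the curvature is constant).
Scalar curvature in dimension 2: R = 2K = -2/(2) = -1.0000.

-1.0000


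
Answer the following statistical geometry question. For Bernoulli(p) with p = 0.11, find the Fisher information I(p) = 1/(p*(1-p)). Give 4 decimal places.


For Bernoulli(p), Fisher information is I(p) = 1/(p*(1-p)).
p = 0.11, 1-p = 0.89.
p*(1-p) = 0.0979.
I(p) = 1/0.0979 = 10.2145

10.2145


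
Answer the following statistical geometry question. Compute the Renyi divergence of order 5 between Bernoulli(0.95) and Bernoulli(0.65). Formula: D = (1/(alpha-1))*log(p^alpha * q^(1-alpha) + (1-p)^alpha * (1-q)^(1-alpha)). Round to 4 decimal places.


Renyi divergence of order alpha between Bernoulli distributions:
D = (1/(alpha-1))*log(p^alpha * q^(1-alpha) + (1-p)^alpha * (1-q)^(1-alpha)).
alpha = 5, p = 0.95, q = 0.65.
p^alpha * q^(1-alpha) = 0.95^5 * 0.65^-4 = 4.334755.
(1-p)^alpha * (1-q)^(1-alpha) = 0.05^5 * 0.35^-4 = 2.1e-05.
sum = 4.334755 + 2.1e-05 = 4.334776.
D = (1/4)*log(4.334776) = 0.3667

0.3667


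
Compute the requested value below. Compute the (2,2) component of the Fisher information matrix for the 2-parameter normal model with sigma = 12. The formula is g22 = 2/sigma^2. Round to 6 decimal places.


For the 2-parameter normal family, the Fisher metric has:
  g11 = 1/sigma^2, g22 = 2/sigma^2.
sigma = 12, sigma^2 = 144.
g22 = 0.013889

0.013889


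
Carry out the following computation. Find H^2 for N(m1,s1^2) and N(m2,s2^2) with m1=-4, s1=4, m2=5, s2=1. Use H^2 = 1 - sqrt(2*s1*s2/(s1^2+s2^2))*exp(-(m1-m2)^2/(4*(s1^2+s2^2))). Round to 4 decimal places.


Squared Hellinger distance for Gaussians:
H^2 = 1 - sqrt(2*s1*s2/(s1^2+s2^2)) * exp(-(m1-m2)^2/(4*(s1^2+s2^2))).
s1^2 = 16, s2^2 = 1, s1^2+s2^2 = 17.
sqrt(2*4*1/(17)) = 0.685994.
(m1-m2)^2 = (-9)^2 = 81.
exp(-81/(4*17)) = exp(-1.191176) = 0.303864.
H^2 = 1 - 0.685994*0.303864 = 0.7916

0.7916


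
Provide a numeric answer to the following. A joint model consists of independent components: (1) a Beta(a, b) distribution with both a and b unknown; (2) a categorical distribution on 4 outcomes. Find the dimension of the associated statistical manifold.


The dimension of a statistical manifold equals the number of free
(independent) real parameters of the model. For a product of independent
blocks the parameter counts add.
- Beta (a, b): 2.
- categorical on 4 outcomes (probabilities sum to 1): 4-1 = 3.
Total = 2 + 3 = 5.
Dimension = 5

5


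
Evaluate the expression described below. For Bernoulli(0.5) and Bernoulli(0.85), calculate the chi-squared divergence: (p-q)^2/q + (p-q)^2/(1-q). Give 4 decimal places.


Chi-squared divergence between Bernoulli distributions:
chi^2 = (p-q)^2/q + (p-q)^2/(1-q).
p = 0.5, q = 0.85, p-q = -0.35.
(p-q)^2 = 0.1225.
term1 = 0.1225/0.85 = 0.144118.
term2 = 0.1225/0.15 = 0.816667.
chi^2 = 0.144118 + 0.816667 = 0.9608

0.9608


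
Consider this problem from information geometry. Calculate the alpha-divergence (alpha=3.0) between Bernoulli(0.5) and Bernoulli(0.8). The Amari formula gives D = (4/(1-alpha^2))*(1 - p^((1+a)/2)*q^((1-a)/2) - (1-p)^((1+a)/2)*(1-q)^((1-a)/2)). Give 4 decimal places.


Amari alpha-divergence:
D = (4/(1-alpha^2))*(1 - p^((1+a)/2)*q^((1-a)/2) - (1-p)^((1+a)/2)*(1-q)^((1-a)/2)).
alpha = 3.0, p = 0.5, q = 0.8.
e1 = (1+alpha)/2 = 2.0, e2 = (1-alpha)/2 = -1.0.
t1 = p^e1 * q^e2 = 0.5^2.0 * 0.8^-1.0 = 0.3125.
t2 = (1-p)^e1 * (1-q)^e2 = 0.5^2.0 * 0.2^-1.0 = 1.25.
4/(1-alpha^2) = -0.5.
D = -0.5*(1 - 0.3125 - 1.25) = 0.2813

0.2813


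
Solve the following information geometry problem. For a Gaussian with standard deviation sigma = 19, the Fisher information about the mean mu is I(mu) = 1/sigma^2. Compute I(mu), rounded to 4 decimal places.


The Fisher information for the mean of a normal distribution is I(mu) = 1/sigma^2.
sigma = 19, so sigma^2 = 361.
I(mu) = 1/361 = 0.0028

0.0028


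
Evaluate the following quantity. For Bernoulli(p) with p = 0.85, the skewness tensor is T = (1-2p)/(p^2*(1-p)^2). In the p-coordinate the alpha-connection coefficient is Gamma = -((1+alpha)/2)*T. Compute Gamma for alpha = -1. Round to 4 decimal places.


Skewness (Amari-Chentsov) tensor: T = (1-2p)/(p^2*(1-p)^2).
p = 0.85, 1-2p = -0.7, p^2 = 0.7225, (1-p)^2 = 0.0225.
T = -0.7/(0.7225 * 0.0225) = -43.060361.
In the p-coordinate, Gamma^(alpha) = Gamma^(0) - (alpha/2)*T with Gamma^(0) = (1/2)*g'(p) = -T/2,
so Gamma^(alpha) = -((1+alpha)/2)*T.
alpha = -1, -(1+alpha)/2 = 0.0.
Gamma = 0.0 * -43.060361 = 0.0000

0.0000


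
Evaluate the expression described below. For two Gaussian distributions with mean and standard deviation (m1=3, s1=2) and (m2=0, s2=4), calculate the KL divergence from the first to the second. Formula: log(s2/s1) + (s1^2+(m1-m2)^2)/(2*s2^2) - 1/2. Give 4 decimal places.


KL divergence between normal distributions:
KL = log(s2/s1) + (s1^2 + (m1-m2)^2)/(2*s2^2) - 1/2.
log(4/2) = 0.693147.
(2^2 + (3-0)^2)/(2*4^2) = (4 + 9)/32 = 0.40625.
KL = 0.693147 + 0.40625 - 0.5 = 0.5994

0.5994


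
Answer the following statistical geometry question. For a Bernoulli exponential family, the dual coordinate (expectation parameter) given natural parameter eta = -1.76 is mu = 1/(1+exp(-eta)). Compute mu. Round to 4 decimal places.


Dual coordinate (expectation parameter) for Bernoulli:
mu = 1/(1+exp(-eta)).
eta = -1.76.
exp(-eta) = exp(1.76) = 5.812437.
mu = 1/(1+5.812437) = 0.1468

0.1468


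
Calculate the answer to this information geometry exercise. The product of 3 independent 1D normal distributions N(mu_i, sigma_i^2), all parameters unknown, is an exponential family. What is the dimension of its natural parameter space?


Exponential family dimension calculation:
Each univariate normal has two natural parameters (mu/sigma^2 and -1/(2 sigma^2)).
With 3 independent components, dim = 2 * 3 = 6.

6


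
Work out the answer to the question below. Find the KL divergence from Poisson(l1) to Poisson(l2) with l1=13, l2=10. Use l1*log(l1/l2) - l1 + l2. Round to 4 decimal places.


KL divergence for Poisson:
KL = l1*log(l1/l2) - l1 + l2.
l1 = 13, l2 = 10.
log(13/10) = 0.262364.
l1*log(l1/l2) = 13 * 0.262364 = 3.410735.
KL = 3.410735 - 13 + 10 = 0.4107

0.4107


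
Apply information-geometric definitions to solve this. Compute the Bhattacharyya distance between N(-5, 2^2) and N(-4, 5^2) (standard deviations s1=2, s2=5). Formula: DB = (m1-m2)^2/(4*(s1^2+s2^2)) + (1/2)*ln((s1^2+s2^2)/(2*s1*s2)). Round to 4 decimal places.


Bhattacharyya distance between two Gaussians:
DB = (m1-m2)^2/(4*(s1^2+s2^2)) + (1/2)*ln((s1^2+s2^2)/(2*s1*s2)).
(m1-m2)^2 = (-1)^2 = 1.
s1^2+s2^2 = 4 + 25 = 29.
term1 = 1/116 = 0.008621.
term2 = 0.5*ln(29/20.0) = 0.185782.
DB = 0.008621 + 0.185782 = 0.1944

0.1944


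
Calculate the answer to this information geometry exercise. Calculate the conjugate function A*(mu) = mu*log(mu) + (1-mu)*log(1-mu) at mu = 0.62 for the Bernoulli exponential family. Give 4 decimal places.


Legendre transform for Bernoulli:
A*(mu) = mu*log(mu) + (1-mu)*log(1-mu).
mu = 0.62, 1-mu = 0.38.
mu*log(mu) = 0.62*log(0.62) = -0.296382.
(1-mu)*log(1-mu) = 0.38*log(0.38) = -0.367682.
A* = -0.296382 + -0.367682 = -0.6641

-0.6641


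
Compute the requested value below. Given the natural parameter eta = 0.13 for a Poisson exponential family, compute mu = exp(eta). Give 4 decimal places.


Expectation parameter for Poisson exponential family:
mu = exp(eta).
eta = 0.13.
mu = exp(0.13) = 1.1388

1.1388


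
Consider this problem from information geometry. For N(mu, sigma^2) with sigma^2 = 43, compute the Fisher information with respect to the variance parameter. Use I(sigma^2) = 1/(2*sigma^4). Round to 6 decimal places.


Fisher information for variance: I(sigma^2) = 1/(2*sigma^4).
sigma^2 = 43, so sigma^4 = 1849.
I = 1/(2*1849) = 1/3698 = 0.000270

0.000270


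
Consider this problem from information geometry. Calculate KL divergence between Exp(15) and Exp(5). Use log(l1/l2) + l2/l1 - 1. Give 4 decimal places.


KL divergence for exponential family:
KL = log(l1/l2) + l2/l1 - 1.
log(15/5) = 1.098612.
5/15 = 0.333333.
KL = 1.098612 + 0.333333 - 1 = 0.4319

0.4319


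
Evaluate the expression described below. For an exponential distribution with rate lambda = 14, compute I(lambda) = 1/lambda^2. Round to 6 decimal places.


Fisher information for exponential: I(lambda) = 1/lambda^2.
lambda = 14, lambda^2 = 196.
I = 1/196 = 0.005102

0.005102


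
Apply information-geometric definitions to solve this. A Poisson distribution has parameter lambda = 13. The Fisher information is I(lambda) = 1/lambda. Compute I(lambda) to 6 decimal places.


Fisher information for Poisson: I(lambda) = 1/lambda.
lambda = 13.
I(lambda) = 1/13 = 0.076923

0.076923


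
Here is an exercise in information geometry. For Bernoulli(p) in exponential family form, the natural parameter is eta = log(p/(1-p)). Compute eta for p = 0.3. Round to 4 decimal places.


Natural parameter for Bernoulli: eta = log(p/(1-p)).
p = 0.3, 1-p = 0.7.
p/(1-p) = 0.428571.
eta = log(0.428571) = -0.8473

-0.8473


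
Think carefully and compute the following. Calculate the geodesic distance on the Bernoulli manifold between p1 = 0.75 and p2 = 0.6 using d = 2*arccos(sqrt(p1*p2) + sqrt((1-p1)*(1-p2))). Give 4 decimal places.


Geodesic distance on Bernoulli manifold:
d(p1,p2) = 2*arccos(sqrt(p1*p2) + sqrt((1-p1)*(1-p2))).
sqrt(p1*p2) = sqrt(0.75*0.6) = 0.67082.
sqrt((1-p1)*(1-p2)) = sqrt(0.25*0.4) = 0.316228.
arg = 0.67082 + 0.316228 = 0.987048.
d = 2*arccos(0.987048) = 0.3222

0.3222


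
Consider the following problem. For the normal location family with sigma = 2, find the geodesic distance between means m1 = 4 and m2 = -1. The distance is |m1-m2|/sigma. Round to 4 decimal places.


On the fixed-variance normal subfamily, geodesic distance = |m1-m2|/sigma.
|4 - -1| = 5.
sigma = 2.
d = 5/2 = 2.5000

2.5000


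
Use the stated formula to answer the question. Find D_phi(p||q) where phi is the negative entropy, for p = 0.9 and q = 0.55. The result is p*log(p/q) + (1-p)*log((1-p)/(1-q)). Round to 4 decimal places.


Bregman divergence with negative entropy generator:
D = p*log(p/q) + (1-p)*log((1-p)/(1-q)).
p = 0.9, q = 0.55.
p*log(p/q) = 0.9*log(0.9/0.55) = 0.443229.
(1-p)*log((1-p)/(1-q)) = 0.1*log(0.1/0.45) = -0.150408.
D = 0.443229 + -0.150408 = 0.2928

0.2928


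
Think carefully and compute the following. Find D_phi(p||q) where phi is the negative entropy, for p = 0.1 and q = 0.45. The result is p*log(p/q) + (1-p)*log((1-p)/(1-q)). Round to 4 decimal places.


Bregman divergence with negative entropy generator:
D = p*log(p/q) + (1-p)*log((1-p)/(1-q)).
p = 0.1, q = 0.45.
p*log(p/q) = 0.1*log(0.1/0.45) = -0.150408.
(1-p)*log((1-p)/(1-q)) = 0.9*log(0.9/0.55) = 0.443229.
D = -0.150408 + 0.443229 = 0.2928

0.2928


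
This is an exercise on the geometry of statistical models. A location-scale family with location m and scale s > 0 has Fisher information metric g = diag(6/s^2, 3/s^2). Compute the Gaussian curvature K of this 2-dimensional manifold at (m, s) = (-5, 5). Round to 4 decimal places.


The metric has the form g = (A dm^2 + B ds^2)/s^2 with A = 6, B = 3.
Substitute u = sqrt(A/B)*m: g = B*(du^2 + ds^2)/s^2, i.e. B times the
Poincare upper half-plane metric, which has constant Gaussian curvature -1.
Scaling a 2D metric by a constant c divides the Gaussian curvature by c,
so K = -1/B = -1/(3) = -0.3333 everywhere (the point (m, s) = (-5, 5) is irrelevant:
the curvature is constant).
The requested Gaussian curvature is K = -0.3333.

-0.3333


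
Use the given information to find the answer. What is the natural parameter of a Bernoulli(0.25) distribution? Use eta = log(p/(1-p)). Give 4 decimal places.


Natural parameter for Bernoulli: eta = log(p/(1-p)).
p = 0.25, 1-p = 0.75.
p/(1-p) = 0.333333.
eta = log(0.333333) = -1.0986

-1.0986


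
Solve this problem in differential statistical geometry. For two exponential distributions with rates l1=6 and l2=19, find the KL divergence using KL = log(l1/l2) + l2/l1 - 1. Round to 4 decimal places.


KL divergence for exponential family:
KL = log(l1/l2) + l2/l1 - 1.
log(6/19) = -1.15268.
19/6 = 3.166667.
KL = -1.15268 + 3.166667 - 1 = 1.0140

1.0140


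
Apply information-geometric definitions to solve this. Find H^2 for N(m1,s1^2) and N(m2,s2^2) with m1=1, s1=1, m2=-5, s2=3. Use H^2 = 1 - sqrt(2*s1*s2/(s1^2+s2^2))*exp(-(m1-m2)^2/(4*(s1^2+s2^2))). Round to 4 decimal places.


Squared Hellinger distance for Gaussians:
H^2 = 1 - sqrt(2*s1*s2/(s1^2+s2^2)) * exp(-(m1-m2)^2/(4*(s1^2+s2^2))).
s1^2 = 1, s2^2 = 9, s1^2+s2^2 = 10.
sqrt(2*1*3/(10)) = 0.774597.
(m1-m2)^2 = (6)^2 = 36.
exp(-36/(4*10)) = exp(-0.9) = 0.40657.
H^2 = 1 - 0.774597*0.40657 = 0.6851

0.6851


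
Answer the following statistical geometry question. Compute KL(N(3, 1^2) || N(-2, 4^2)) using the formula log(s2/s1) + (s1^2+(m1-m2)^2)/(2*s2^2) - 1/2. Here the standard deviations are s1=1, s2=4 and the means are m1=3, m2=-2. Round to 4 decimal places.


KL divergence between normal distributions:
KL = log(s2/s1) + (s1^2 + (m1-m2)^2)/(2*s2^2) - 1/2.
log(4/1) = 1.386294.
(1^2 + (3--2)^2)/(2*4^2) = (1 + 25)/32 = 0.8125.
KL = 1.386294 + 0.8125 - 0.5 = 1.6988

1.6988


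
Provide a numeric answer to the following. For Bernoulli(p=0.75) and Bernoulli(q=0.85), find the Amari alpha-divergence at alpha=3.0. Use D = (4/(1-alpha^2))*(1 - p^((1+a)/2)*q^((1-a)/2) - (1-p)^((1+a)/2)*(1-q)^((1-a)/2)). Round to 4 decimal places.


Amari alpha-divergence:
D = (4/(1-alpha^2))*(1 - p^((1+a)/2)*q^((1-a)/2) - (1-p)^((1+a)/2)*(1-q)^((1-a)/2)).
alpha = 3.0, p = 0.75, q = 0.85.
e1 = (1+alpha)/2 = 2.0, e2 = (1-alpha)/2 = -1.0.
t1 = p^e1 * q^e2 = 0.75^2.0 * 0.85^-1.0 = 0.661765.
t2 = (1-p)^e1 * (1-q)^e2 = 0.25^2.0 * 0.15^-1.0 = 0.416667.
4/(1-alpha^2) = -0.5.
D = -0.5*(1 - 0.661765 - 0.416667) = 0.0392

0.0392


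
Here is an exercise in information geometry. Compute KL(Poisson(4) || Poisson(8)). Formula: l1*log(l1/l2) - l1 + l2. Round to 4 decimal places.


KL divergence for Poisson:
KL = l1*log(l1/l2) - l1 + l2.
l1 = 4, l2 = 8.
log(4/8) = -0.693147.
l1*log(l1/l2) = 4 * -0.693147 = -2.772589.
KL = -2.772589 - 4 + 8 = 1.2274

1.2274


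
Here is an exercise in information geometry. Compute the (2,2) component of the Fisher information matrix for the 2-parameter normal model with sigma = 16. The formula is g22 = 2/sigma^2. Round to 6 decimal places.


For the 2-parameter normal family, the Fisher metric has:
  g11 = 1/sigma^2, g22 = 2/sigma^2.
sigma = 16, sigma^2 = 256.
g22 = 0.007813

0.007813


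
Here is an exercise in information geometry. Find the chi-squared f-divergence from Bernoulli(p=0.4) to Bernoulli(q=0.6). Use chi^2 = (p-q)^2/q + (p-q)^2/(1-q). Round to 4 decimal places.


Chi-squared divergence between Bernoulli distributions:
chi^2 = (p-q)^2/q + (p-q)^2/(1-q).
p = 0.4, q = 0.6, p-q = -0.2.
(p-q)^2 = 0.04.
term1 = 0.04/0.6 = 0.066667.
term2 = 0.04/0.4 = 0.1.
chi^2 = 0.066667 + 0.1 = 0.1667

0.1667


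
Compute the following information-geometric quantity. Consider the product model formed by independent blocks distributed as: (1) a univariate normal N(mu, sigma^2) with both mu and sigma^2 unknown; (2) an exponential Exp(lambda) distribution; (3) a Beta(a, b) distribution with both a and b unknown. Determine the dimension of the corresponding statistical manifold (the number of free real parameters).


The dimension of a statistical manifold equals the number of free
(independent) real parameters of the model. For a product of independent
blocks the parameter counts add.
- normal (mu, sigma^2): 2.
- exponential (lambda): 1.
- Beta (a, b): 2.
Total = 2 + 1 + 2 = 5.
Dimension = 5

5


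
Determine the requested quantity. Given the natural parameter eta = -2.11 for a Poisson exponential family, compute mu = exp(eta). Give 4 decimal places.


Expectation parameter for Poisson exponential family:
mu = exp(eta).
eta = -2.11.
mu = exp(-2.11) = 0.1212

0.1212


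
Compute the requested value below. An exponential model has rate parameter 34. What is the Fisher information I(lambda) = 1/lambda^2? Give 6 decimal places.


Fisher information for exponential: I(lambda) = 1/lambda^2.
lambda = 34, lambda^2 = 1156.
I = 1/1156 = 0.000865

0.000865


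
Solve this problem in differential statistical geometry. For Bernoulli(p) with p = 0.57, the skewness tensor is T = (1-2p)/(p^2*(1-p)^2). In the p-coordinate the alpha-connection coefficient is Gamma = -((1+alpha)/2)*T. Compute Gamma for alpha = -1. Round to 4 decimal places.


Skewness (Amari-Chentsov) tensor: T = (1-2p)/(p^2*(1-p)^2).
p = 0.57, 1-2p = -0.14, p^2 = 0.3249, (1-p)^2 = 0.1849.
T = -0.14/(0.3249 * 0.1849) = -2.330459.
In the p-coordinate, Gamma^(alpha) = Gamma^(0) - (alpha/2)*T with Gamma^(0) = (1/2)*g'(p) = -T/2,
so Gamma^(alpha) = -((1+alpha)/2)*T.
alpha = -1, -(1+alpha)/2 = 0.0.
Gamma = 0.0 * -2.330459 = 0.0000

0.0000


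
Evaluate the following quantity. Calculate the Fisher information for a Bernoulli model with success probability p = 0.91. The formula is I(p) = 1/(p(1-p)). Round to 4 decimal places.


For Bernoulli(p), Fisher information is I(p) = 1/(p*(1-p)).
p = 0.91, 1-p = 0.09.
p*(1-p) = 0.0819.
I(p) = 1/0.0819 = 12.2100

12.2100


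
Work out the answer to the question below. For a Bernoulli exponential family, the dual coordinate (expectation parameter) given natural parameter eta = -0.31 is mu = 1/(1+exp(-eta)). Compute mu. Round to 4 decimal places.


Dual coordinate (expectation parameter) for Bernoulli:
mu = 1/(1+exp(-eta)).
eta = -0.31.
exp(-eta) = exp(0.31) = 1.363425.
mu = 1/(1+1.363425) = 0.4231

0.4231


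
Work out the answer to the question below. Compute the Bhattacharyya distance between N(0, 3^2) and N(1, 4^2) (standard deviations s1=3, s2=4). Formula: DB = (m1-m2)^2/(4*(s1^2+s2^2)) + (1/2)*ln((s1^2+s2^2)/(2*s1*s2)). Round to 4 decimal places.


Bhattacharyya distance between two Gaussians:
DB = (m1-m2)^2/(4*(s1^2+s2^2)) + (1/2)*ln((s1^2+s2^2)/(2*s1*s2)).
(m1-m2)^2 = (-1)^2 = 1.
s1^2+s2^2 = 9 + 16 = 25.
term1 = 1/100 = 0.01.
term2 = 0.5*ln(25/24.0) = 0.020411.
DB = 0.01 + 0.020411 = 0.0304

0.0304


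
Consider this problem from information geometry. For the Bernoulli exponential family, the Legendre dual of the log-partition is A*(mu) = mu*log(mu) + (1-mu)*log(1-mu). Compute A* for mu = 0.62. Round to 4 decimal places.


Legendre transform for Bernoulli:
A*(mu) = mu*log(mu) + (1-mu)*log(1-mu).
mu = 0.62, 1-mu = 0.38.
mu*log(mu) = 0.62*log(0.62) = -0.296382.
(1-mu)*log(1-mu) = 0.38*log(0.38) = -0.367682.
A* = -0.296382 + -0.367682 = -0.6641

-0.6641


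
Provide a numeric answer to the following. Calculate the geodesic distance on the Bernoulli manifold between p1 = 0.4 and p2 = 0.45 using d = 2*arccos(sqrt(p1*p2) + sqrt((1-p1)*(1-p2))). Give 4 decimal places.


Geodesic distance on Bernoulli manifold:
d(p1,p2) = 2*arccos(sqrt(p1*p2) + sqrt((1-p1)*(1-p2))).
sqrt(p1*p2) = sqrt(0.4*0.45) = 0.424264.
sqrt((1-p1)*(1-p2)) = sqrt(0.6*0.55) = 0.574456.
arg = 0.424264 + 0.574456 = 0.99872.
d = 2*arccos(0.99872) = 0.1012

0.1012


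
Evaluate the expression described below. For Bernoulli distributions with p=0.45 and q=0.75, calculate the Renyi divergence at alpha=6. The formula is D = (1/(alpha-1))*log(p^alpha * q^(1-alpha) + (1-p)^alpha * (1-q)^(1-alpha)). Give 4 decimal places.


Renyi divergence of order alpha between Bernoulli distributions:
D = (1/(alpha-1))*log(p^alpha * q^(1-alpha) + (1-p)^alpha * (1-q)^(1-alpha)).
alpha = 6, p = 0.45, q = 0.75.
p^alpha * q^(1-alpha) = 0.45^6 * 0.75^-5 = 0.034992.
(1-p)^alpha * (1-q)^(1-alpha) = 0.55^6 * 0.25^-5 = 28.344976.
sum = 0.034992 + 28.344976 = 28.379968.
D = (1/5)*log(28.379968) = 0.6691

0.6691


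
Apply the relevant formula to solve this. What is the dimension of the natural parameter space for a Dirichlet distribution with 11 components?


Exponential family dimension calculation:
Dirichlet with 11 components has 11 natural parameters.

11


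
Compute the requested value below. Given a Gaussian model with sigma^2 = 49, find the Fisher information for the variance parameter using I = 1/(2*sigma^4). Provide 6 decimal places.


Fisher information for variance: I(sigma^2) = 1/(2*sigma^4).
sigma^2 = 49, so sigma^4 = 2401.
I = 1/(2*2401) = 1/4802 = 0.000208

0.000208


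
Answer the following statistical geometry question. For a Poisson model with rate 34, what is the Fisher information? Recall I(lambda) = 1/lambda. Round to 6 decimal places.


Fisher information for Poisson: I(lambda) = 1/lambda.
lambda = 34.
I(lambda) = 1/34 = 0.029412

0.029412


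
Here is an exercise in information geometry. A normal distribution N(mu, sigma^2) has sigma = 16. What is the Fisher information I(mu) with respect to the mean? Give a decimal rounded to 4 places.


The Fisher information for the mean of a normal distribution is I(mu) = 1/sigma^2.
sigma = 16, so sigma^2 = 256.
I(mu) = 1/256 = 0.0039

0.0039


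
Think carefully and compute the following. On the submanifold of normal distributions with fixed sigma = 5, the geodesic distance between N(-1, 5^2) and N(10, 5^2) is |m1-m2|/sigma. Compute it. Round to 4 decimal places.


On the fixed-variance normal subfamily, geodesic distance = |m1-m2|/sigma.
|-1 - 10| = 11.
sigma = 5.
d = 11/5 = 2.2000

2.2000


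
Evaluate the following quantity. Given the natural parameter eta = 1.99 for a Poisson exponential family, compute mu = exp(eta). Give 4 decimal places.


Expectation parameter for Poisson exponential family:
mu = exp(eta).
eta = 1.99.
mu = exp(1.99) = 7.3155

7.3155


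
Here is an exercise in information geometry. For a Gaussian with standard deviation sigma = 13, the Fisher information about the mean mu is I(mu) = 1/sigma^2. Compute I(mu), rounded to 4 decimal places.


The Fisher information for the mean of a normal distribution is I(mu) = 1/sigma^2.
sigma = 13, so sigma^2 = 169.
I(mu) = 1/169 = 0.0059

0.0059


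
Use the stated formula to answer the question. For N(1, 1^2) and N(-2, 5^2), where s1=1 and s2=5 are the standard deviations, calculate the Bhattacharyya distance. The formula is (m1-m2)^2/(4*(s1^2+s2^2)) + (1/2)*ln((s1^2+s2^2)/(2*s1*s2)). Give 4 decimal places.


Bhattacharyya distance between two Gaussians:
DB = (m1-m2)^2/(4*(s1^2+s2^2)) + (1/2)*ln((s1^2+s2^2)/(2*s1*s2)).
(m1-m2)^2 = (3)^2 = 9.
s1^2+s2^2 = 1 + 25 = 26.
term1 = 9/104 = 0.086538.
term2 = 0.5*ln(26/10.0) = 0.477756.
DB = 0.086538 + 0.477756 = 0.5643

0.5643


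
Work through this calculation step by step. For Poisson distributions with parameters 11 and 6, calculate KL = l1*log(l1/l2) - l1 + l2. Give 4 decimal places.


KL divergence for Poisson:
KL = l1*log(l1/l2) - l1 + l2.
l1 = 11, l2 = 6.
log(11/6) = 0.606136.
l1*log(l1/l2) = 11 * 0.606136 = 6.667494.
KL = 6.667494 - 11 + 6 = 1.6675

1.6675


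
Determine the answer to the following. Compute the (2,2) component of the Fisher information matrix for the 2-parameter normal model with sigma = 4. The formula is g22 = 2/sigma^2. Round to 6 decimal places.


For the 2-parameter normal family, the Fisher metric has:
  g11 = 1/sigma^2, g22 = 2/sigma^2.
sigma = 4, sigma^2 = 16.
g22 = 0.125000

0.125000


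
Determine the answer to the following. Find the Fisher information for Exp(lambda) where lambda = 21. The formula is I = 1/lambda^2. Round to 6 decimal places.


Fisher information for exponential: I(lambda) = 1/lambda^2.
lambda = 21, lambda^2 = 441.
I = 1/441 = 0.002268

0.002268


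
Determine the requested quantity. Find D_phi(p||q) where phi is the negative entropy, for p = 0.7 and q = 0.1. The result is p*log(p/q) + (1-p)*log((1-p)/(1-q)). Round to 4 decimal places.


Bregman divergence with negative entropy generator:
D = p*log(p/q) + (1-p)*log((1-p)/(1-q)).
p = 0.7, q = 0.1.
p*log(p/q) = 0.7*log(0.7/0.1) = 1.362137.
(1-p)*log((1-p)/(1-q)) = 0.3*log(0.3/0.9) = -0.329584.
D = 1.362137 + -0.329584 = 1.0326

1.0326


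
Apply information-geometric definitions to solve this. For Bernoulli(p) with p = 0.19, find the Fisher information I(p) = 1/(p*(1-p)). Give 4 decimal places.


For Bernoulli(p), Fisher information is I(p) = 1/(p*(1-p)).
p = 0.19, 1-p = 0.81.
p*(1-p) = 0.1539.
I(p) = 1/0.1539 = 6.4977

6.4977


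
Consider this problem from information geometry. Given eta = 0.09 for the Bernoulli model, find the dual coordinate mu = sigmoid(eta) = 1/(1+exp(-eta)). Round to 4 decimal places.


Dual coordinate (expectation parameter) for Bernoulli:
mu = 1/(1+exp(-eta)).
eta = 0.09.
exp(-eta) = exp(-0.09) = 0.913931.
mu = 1/(1+0.913931) = 0.5225

0.5225


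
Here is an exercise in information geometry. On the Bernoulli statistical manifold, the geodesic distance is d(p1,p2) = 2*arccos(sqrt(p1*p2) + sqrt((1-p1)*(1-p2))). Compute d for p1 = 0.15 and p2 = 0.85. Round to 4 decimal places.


Geodesic distance on Bernoulli manifold:
d(p1,p2) = 2*arccos(sqrt(p1*p2) + sqrt((1-p1)*(1-p2))).
sqrt(p1*p2) = sqrt(0.15*0.85) = 0.357071.
sqrt((1-p1)*(1-p2)) = sqrt(0.85*0.15) = 0.357071.
arg = 0.357071 + 0.357071 = 0.714143.
d = 2*arccos(0.714143) = 1.5508

1.5508


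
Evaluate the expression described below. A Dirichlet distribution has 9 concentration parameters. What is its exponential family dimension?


Exponential family dimension calculation:
Dirichlet with 9 components has 9 natural parameters.

9


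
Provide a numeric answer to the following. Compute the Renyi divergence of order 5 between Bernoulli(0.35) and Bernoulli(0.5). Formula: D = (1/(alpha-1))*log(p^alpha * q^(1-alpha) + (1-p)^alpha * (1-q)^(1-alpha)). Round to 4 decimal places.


Renyi divergence of order alpha between Bernoulli distributions:
D = (1/(alpha-1))*log(p^alpha * q^(1-alpha) + (1-p)^alpha * (1-q)^(1-alpha)).
alpha = 5, p = 0.35, q = 0.5.
p^alpha * q^(1-alpha) = 0.35^5 * 0.5^-4 = 0.084035.
(1-p)^alpha * (1-q)^(1-alpha) = 0.65^5 * 0.5^-4 = 1.856465.
sum = 0.084035 + 1.856465 = 1.9405.
D = (1/4)*log(1.9405) = 0.1657

0.1657


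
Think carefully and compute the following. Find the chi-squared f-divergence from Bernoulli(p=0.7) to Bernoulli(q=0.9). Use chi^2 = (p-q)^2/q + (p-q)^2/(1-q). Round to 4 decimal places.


Chi-squared divergence between Bernoulli distributions:
chi^2 = (p-q)^2/q + (p-q)^2/(1-q).
p = 0.7, q = 0.9, p-q = -0.2.
(p-q)^2 = 0.04.
term1 = 0.04/0.9 = 0.044444.
term2 = 0.04/0.1 = 0.4.
chi^2 = 0.044444 + 0.4 = 0.4444

0.4444


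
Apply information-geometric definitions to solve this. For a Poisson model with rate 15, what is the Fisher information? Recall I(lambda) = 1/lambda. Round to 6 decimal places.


Fisher information for Poisson: I(lambda) = 1/lambda.
lambda = 15.
I(lambda) = 1/15 = 0.066667

0.066667


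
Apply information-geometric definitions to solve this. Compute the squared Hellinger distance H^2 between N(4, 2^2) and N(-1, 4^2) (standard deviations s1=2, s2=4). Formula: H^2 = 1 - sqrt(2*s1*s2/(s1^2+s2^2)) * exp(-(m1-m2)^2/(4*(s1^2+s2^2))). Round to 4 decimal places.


Squared Hellinger distance for Gaussians:
H^2 = 1 - sqrt(2*s1*s2/(s1^2+s2^2)) * exp(-(m1-m2)^2/(4*(s1^2+s2^2))).
s1^2 = 4, s2^2 = 16, s1^2+s2^2 = 20.
sqrt(2*2*4/(20)) = 0.894427.
(m1-m2)^2 = (5)^2 = 25.
exp(-25/(4*20)) = exp(-0.3125) = 0.731616.
H^2 = 1 - 0.894427*0.731616 = 0.3456

0.3456


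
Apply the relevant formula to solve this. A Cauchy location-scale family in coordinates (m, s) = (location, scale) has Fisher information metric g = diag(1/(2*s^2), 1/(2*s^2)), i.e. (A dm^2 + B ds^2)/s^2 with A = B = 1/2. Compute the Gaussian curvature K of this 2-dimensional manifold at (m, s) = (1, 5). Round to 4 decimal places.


The metric has the form g = (A dm^2 + B ds^2)/s^2 with A = 1/2, B = 1/2.
Substitute u = sqrt(A/B)*m: g = B*(du^2 + ds^2)/s^2, i.e. B times the
Poincare upper half-plane metric, which has constant Gaussian curvature -1.
Scaling a 2D metric by a constant c divides the Gaussian curvature by c,
so K = -1/B = -1/(1/2) = -2.0000 everywhere (the point (m, s) = (1, 5) is irrelevant:
the curvature is constant).
The requested Gaussian curvature is K = -2.0000.

-2.0000


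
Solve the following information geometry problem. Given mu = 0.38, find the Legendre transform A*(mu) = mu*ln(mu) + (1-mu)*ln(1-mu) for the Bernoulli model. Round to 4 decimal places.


Legendre transform for Bernoulli:
A*(mu) = mu*log(mu) + (1-mu)*log(1-mu).
mu = 0.38, 1-mu = 0.62.
mu*log(mu) = 0.38*log(0.38) = -0.367682.
(1-mu)*log(1-mu) = 0.62*log(0.62) = -0.296382.
A* = -0.367682 + -0.296382 = -0.6641

-0.6641


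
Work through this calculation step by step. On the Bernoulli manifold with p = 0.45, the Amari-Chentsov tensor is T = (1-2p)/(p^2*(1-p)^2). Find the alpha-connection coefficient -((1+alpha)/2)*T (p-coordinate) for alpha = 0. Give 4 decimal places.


Skewness (Amari-Chentsov) tensor: T = (1-2p)/(p^2*(1-p)^2).
p = 0.45, 1-2p = 0.1, p^2 = 0.2025, (1-p)^2 = 0.3025.
T = 0.1/(0.2025 * 0.3025) = 1.632486.
In the p-coordinate, Gamma^(alpha) = Gamma^(0) - (alpha/2)*T with Gamma^(0) = (1/2)*g'(p) = -T/2,
so Gamma^(alpha) = -((1+alpha)/2)*T.
alpha = 0, -(1+alpha)/2 = -0.5.
Gamma = -0.5 * 1.632486 = -0.8162

-0.8162


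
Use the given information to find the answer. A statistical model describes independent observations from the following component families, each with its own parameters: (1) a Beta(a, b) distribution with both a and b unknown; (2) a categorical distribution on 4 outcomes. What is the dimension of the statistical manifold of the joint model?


The dimension of a statistical manifold equals the number of free
(independent) real parameters of the model. For a product of independent
blocks the parameter counts add.
- Beta (a, b): 2.
- categorical on 4 outcomes (probabilities sum to 1): 4-1 = 3.
Total = 2 + 3 = 5.
Dimension = 5

5


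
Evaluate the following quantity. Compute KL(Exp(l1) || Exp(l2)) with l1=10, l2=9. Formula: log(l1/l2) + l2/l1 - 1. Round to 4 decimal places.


KL divergence for exponential family:
KL = log(l1/l2) + l2/l1 - 1.
log(10/9) = 0.105361.
9/10 = 0.9.
KL = 0.105361 + 0.9 - 1 = 0.0054

0.0054


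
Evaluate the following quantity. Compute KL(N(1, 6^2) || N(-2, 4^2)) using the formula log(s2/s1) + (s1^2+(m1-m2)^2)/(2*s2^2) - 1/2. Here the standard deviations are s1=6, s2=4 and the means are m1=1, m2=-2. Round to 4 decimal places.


KL divergence between normal distributions:
KL = log(s2/s1) + (s1^2 + (m1-m2)^2)/(2*s2^2) - 1/2.
log(4/6) = -0.405465.
(6^2 + (1--2)^2)/(2*4^2) = (36 + 9)/32 = 1.40625.
KL = -0.405465 + 1.40625 - 0.5 = 0.5008

0.5008


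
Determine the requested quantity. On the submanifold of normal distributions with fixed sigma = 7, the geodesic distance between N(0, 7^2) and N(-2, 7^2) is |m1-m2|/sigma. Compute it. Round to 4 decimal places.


On the fixed-variance normal subfamily, geodesic distance = |m1-m2|/sigma.
|0 - -2| = 2.
sigma = 7.
d = 2/7 = 0.2857

0.2857


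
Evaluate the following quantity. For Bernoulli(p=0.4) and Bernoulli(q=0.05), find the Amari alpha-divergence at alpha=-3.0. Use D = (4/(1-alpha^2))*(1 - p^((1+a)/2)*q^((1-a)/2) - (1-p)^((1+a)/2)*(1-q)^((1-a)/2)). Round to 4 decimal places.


Amari alpha-divergence:
D = (4/(1-alpha^2))*(1 - p^((1+a)/2)*q^((1-a)/2) - (1-p)^((1+a)/2)*(1-q)^((1-a)/2)).
alpha = -3.0, p = 0.4, q = 0.05.
e1 = (1+alpha)/2 = -1.0, e2 = (1-alpha)/2 = 2.0.
t1 = p^e1 * q^e2 = 0.4^-1.0 * 0.05^2.0 = 0.00625.
t2 = (1-p)^e1 * (1-q)^e2 = 0.6^-1.0 * 0.95^2.0 = 1.504167.
4/(1-alpha^2) = -0.5.
D = -0.5*(1 - 0.00625 - 1.504167) = 0.2552

0.2552


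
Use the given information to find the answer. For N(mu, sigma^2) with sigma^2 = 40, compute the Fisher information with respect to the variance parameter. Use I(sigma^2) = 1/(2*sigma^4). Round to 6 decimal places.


Fisher information for variance: I(sigma^2) = 1/(2*sigma^4).
sigma^2 = 40, so sigma^4 = 1600.
I = 1/(2*1600) = 1/3200 = 0.000313

0.000313


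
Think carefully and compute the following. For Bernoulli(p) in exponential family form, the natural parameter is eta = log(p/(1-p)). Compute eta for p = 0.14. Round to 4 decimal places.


Natural parameter for Bernoulli: eta = log(p/(1-p)).
p = 0.14, 1-p = 0.86.
p/(1-p) = 0.162791.
eta = log(0.162791) = -1.8153

-1.8153


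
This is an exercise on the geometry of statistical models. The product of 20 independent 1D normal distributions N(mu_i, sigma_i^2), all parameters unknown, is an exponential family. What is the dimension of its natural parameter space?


Exponential family dimension calculation:
Each univariate normal has two natural parameters (mu/sigma^2 and -1/(2 sigma^2)).
With 20 independent components, dim = 2 * 20 = 40.

40


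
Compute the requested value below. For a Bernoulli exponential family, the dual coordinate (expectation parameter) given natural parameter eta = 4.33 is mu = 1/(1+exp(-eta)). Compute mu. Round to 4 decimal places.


Dual coordinate (expectation parameter) for Bernoulli:
mu = 1/(1+exp(-eta)).
eta = 4.33.
exp(-eta) = exp(-4.33) = 0.013168.
mu = 1/(1+0.013168) = 0.9870

0.9870


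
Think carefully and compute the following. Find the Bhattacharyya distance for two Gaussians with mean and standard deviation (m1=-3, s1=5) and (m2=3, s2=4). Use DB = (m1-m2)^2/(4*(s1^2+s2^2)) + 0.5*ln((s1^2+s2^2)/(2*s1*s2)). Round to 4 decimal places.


Bhattacharyya distance between two Gaussians:
DB = (m1-m2)^2/(4*(s1^2+s2^2)) + (1/2)*ln((s1^2+s2^2)/(2*s1*s2)).
(m1-m2)^2 = (-6)^2 = 36.
s1^2+s2^2 = 25 + 16 = 41.
term1 = 36/164 = 0.219512.
term2 = 0.5*ln(41/40.0) = 0.012346.
DB = 0.219512 + 0.012346 = 0.2319

0.2319


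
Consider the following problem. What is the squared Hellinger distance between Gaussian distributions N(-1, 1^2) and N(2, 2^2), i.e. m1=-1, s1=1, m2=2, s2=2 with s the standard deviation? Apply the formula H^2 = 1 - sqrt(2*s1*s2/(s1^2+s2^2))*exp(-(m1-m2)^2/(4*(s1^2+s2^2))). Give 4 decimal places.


Squared Hellinger distance for Gaussians:
H^2 = 1 - sqrt(2*s1*s2/(s1^2+s2^2)) * exp(-(m1-m2)^2/(4*(s1^2+s2^2))).
s1^2 = 1, s2^2 = 4, s1^2+s2^2 = 5.
sqrt(2*1*2/(5)) = 0.894427.
(m1-m2)^2 = (-3)^2 = 9.
exp(-9/(4*5)) = exp(-0.45) = 0.637628.
H^2 = 1 - 0.894427*0.637628 = 0.4297

0.4297


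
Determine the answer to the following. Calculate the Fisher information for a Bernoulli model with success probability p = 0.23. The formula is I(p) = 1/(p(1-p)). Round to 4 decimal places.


For Bernoulli(p), Fisher information is I(p) = 1/(p*(1-p)).
p = 0.23, 1-p = 0.77.
p*(1-p) = 0.1771.
I(p) = 1/0.1771 = 5.6465

5.6465


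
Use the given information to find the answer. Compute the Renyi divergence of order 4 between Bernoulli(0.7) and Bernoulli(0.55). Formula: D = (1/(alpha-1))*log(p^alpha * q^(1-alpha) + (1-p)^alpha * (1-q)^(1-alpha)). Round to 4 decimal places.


Renyi divergence of order alpha between Bernoulli distributions:
D = (1/(alpha-1))*log(p^alpha * q^(1-alpha) + (1-p)^alpha * (1-q)^(1-alpha)).
alpha = 4, p = 0.7, q = 0.55.
p^alpha * q^(1-alpha) = 0.7^4 * 0.55^-3 = 1.443125.
(1-p)^alpha * (1-q)^(1-alpha) = 0.3^4 * 0.45^-3 = 0.088889.
sum = 1.443125 + 0.088889 = 1.532014.
D = (1/3)*log(1.532014) = 0.1422

0.1422


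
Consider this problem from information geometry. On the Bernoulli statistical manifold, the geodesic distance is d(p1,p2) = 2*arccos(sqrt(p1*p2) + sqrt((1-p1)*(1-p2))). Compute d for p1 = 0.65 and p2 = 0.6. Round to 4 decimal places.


Geodesic distance on Bernoulli manifold:
d(p1,p2) = 2*arccos(sqrt(p1*p2) + sqrt((1-p1)*(1-p2))).
sqrt(p1*p2) = sqrt(0.65*0.6) = 0.6245.
sqrt((1-p1)*(1-p2)) = sqrt(0.35*0.4) = 0.374166.
arg = 0.6245 + 0.374166 = 0.998666.
d = 2*arccos(0.998666) = 0.1033

0.1033


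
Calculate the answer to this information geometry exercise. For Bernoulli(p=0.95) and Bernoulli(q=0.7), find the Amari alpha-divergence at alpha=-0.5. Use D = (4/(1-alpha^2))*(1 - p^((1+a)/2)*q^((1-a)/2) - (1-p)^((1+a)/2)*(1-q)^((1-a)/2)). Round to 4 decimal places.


Amari alpha-divergence:
D = (4/(1-alpha^2))*(1 - p^((1+a)/2)*q^((1-a)/2) - (1-p)^((1+a)/2)*(1-q)^((1-a)/2)).
alpha = -0.5, p = 0.95, q = 0.7.
e1 = (1+alpha)/2 = 0.25, e2 = (1-alpha)/2 = 0.75.
t1 = p^e1 * q^e2 = 0.95^0.25 * 0.7^0.75 = 0.755535.
t2 = (1-p)^e1 * (1-q)^e2 = 0.05^0.25 * 0.3^0.75 = 0.191683.
4/(1-alpha^2) = 5.333333.
D = 5.333333*(1 - 0.755535 - 0.191683) = 0.2815

0.2815
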